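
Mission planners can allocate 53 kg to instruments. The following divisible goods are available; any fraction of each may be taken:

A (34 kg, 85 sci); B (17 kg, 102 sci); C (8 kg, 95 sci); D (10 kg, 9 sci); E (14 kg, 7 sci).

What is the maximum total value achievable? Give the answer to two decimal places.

267.00

Take in order of value per unit:
- C (95/8 per unit): all 8 → value 95, running total 95.00
- B (102/17 per unit): all 17 → value 102, running total 197.00
- A (85/34 per unit): 28 of 34 → value 28×85/34 = 70.0000, running total 267.00
Total 267.00.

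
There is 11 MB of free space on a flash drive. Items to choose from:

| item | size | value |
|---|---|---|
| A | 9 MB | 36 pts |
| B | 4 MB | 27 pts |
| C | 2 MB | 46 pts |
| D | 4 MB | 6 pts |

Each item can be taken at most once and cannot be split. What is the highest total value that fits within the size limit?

82 pts

This is a 0/1 knapsack; check combinations near the capacity.
- A+C: size 9+2=11, value 36+46=82
- B+C+D: size 4+2+4=10, value 27+46+6=79
- B+C: size 4+2=6, value 27+46=73
- C+D: size 2+4=6, value 46+6=52
Best: 82 pts.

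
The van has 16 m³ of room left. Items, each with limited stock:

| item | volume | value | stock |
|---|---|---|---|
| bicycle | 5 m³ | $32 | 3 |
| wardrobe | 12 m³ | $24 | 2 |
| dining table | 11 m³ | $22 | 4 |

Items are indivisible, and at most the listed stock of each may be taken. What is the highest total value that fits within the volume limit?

Top feasible selections:
- 3×bicycle: volume 15, value 96
- 2×bicycle: volume 10, value 64
- 1×bicycle + 1×dining table: volume 16, value 54
Best: $96.

$96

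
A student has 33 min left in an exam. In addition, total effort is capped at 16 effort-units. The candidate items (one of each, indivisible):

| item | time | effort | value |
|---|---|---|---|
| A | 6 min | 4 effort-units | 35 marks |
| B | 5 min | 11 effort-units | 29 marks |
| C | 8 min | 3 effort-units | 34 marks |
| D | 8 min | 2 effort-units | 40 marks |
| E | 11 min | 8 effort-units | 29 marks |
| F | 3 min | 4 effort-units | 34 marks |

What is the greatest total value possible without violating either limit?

Feasible sets respecting both limits:
- A+C+D+F: time 25, effort 13, value 143
- A+C+D: time 22, effort 9, value 109
- A+D+F: time 17, effort 10, value 109
- C+D+F: time 19, effort 9, value 108
Best: 143 marks.

143 marks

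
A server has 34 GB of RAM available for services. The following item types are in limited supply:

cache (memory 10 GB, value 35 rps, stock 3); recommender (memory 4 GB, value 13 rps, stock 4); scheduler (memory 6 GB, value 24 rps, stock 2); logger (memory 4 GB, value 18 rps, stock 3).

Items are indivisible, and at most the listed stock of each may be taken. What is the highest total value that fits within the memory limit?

Best selections within memory 34 and stock limits:
- 1×cache + 2×scheduler + 3×logger: memory 34, value 137
- 1×cache + 1×recommender + 2×scheduler + 2×logger: memory 34, value 132
- 4×recommender + 1×scheduler + 3×logger: memory 34, value 130
- 2×cache + 1×scheduler + 2×logger: memory 34, value 130
Best: 137 rps.

137 rps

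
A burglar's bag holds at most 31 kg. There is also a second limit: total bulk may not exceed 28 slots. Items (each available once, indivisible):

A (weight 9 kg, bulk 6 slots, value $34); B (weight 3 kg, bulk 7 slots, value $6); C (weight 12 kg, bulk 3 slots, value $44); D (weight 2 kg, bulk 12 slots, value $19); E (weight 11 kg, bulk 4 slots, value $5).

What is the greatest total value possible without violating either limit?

Feasible sets respecting both limits:
- A+B+C+D: weight 26, bulk 28, value 103
- A+C+D: weight 23, bulk 21, value 97
- A+B+C: weight 24, bulk 16, value 84
- A+C: weight 21, bulk 9, value 78
Best: $103.

$103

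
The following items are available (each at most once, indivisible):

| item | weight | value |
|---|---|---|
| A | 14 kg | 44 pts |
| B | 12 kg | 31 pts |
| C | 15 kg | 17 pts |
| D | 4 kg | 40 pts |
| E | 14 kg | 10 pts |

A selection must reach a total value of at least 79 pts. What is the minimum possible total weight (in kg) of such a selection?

Subsets with value ≥ 79, sorted by total weight:
- A+D: weight 18, value 84
- A+B+D: weight 30, value 115
Minimum weight: 18 kg.

18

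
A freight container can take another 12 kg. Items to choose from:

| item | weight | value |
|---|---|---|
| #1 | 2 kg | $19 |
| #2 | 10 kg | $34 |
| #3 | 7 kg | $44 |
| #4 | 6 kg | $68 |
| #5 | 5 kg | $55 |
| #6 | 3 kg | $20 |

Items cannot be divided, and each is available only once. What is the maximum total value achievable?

Check high-value combinations within 12 kg:
- #4+#5: weight 6+5=11, value 68+55=123
- #1+#4+#6: weight 2+6+3=11, value 19+68+20=107
- #3+#5: weight 7+5=12, value 44+55=99
- #1+#5+#6: weight 2+5+3=10, value 19+55+20=94
Best: $123.

$123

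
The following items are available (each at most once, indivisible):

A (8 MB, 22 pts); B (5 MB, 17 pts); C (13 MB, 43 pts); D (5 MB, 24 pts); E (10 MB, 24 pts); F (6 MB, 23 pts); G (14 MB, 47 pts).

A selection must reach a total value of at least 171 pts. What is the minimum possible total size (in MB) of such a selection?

Subsets with value ≥ 171, sorted by total size:
- A+B+C+D+F+G: size 51, value 176
- B+C+D+E+F+G: size 53, value 178
- A+B+C+D+E+G: size 55, value 177
Minimum size: 51 MB.

51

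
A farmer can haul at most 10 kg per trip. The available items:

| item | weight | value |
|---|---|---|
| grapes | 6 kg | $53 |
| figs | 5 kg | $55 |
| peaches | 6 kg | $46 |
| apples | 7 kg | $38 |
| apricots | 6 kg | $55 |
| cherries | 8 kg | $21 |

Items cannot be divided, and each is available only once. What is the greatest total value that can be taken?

$55

Check high-value combinations within 10 kg:
- figs: weight 5, value 55
- apricots: weight 6, value 55
- grapes: weight 6, value 53
- peaches: weight 6, value 46
- apples: weight 7, value 38
Best: $55.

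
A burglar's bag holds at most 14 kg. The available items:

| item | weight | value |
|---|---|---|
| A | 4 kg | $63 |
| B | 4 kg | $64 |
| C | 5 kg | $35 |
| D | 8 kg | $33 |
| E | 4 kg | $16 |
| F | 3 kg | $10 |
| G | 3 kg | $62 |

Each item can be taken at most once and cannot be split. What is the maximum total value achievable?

Check high-value combinations within 14 kg:
- A+B+F+G: weight 4+4+3+3=14, value 63+64+10+62=199
- A+B+G: weight 4+4+3=11, value 63+64+62=189
- A+B+C: weight 4+4+5=13, value 63+64+35=162
- B+C+G: weight 4+5+3=12, value 64+35+62=161
Best: $199.

$199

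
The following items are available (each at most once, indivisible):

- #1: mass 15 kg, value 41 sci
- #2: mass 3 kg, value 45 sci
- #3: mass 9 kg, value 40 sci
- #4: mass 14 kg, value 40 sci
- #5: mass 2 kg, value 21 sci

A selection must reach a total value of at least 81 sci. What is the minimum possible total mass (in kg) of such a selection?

Subsets with value ≥ 81, sorted by total mass:
- #2+#3: mass 12, value 85
- #2+#3+#5: mass 14, value 106
Minimum mass: 12 kg.

12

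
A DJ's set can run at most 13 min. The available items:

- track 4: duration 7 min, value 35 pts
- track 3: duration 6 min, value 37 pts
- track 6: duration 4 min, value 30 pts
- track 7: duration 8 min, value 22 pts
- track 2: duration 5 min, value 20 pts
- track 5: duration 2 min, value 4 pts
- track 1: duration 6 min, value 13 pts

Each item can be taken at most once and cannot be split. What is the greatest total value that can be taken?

72 pts

Check high-value combinations within 13 min:
- track 4+track 3: duration 7+6=13, value 35+37=72
- track 3+track 6+track 5: duration 6+4+2=12, value 37+30+4=71
- track 4+track 6+track 5: duration 7+4+2=13, value 35+30+4=69
- track 3+track 6: duration 6+4=10, value 37+30=67
- track 4+track 6: duration 7+4=11, value 35+30=65
Best: 72 pts.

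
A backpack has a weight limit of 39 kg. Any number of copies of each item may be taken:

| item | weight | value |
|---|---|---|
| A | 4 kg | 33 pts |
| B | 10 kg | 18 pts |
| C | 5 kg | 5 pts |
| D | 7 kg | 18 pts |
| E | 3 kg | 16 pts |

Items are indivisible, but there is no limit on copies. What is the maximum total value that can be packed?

Best value-per-unit is A at 33/4; filling with it alone gives 9×33 = 297.
Optimal mix: 9×A + 1×E → weight 39, value 313.

313 pts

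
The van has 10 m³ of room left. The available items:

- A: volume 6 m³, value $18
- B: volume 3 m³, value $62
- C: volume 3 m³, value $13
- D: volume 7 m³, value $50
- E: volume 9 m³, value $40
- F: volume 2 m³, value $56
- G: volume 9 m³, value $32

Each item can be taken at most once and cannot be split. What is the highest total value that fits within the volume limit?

Check high-value combinations within 10 m³:
- B+C+F: volume 3+3+2=8, value 62+13+56=131
- B+F: volume 3+2=5, value 62+56=118
- B+D: volume 3+7=10, value 62+50=112
Best: $131.

$131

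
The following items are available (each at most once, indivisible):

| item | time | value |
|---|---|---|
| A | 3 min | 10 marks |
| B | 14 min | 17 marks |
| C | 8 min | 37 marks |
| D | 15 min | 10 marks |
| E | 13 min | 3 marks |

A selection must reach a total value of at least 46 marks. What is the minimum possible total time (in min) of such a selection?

11

Subsets with value ≥ 46, sorted by total time:
- A+C: time 11, value 47
- B+C: time 22, value 54
Minimum time: 11 min.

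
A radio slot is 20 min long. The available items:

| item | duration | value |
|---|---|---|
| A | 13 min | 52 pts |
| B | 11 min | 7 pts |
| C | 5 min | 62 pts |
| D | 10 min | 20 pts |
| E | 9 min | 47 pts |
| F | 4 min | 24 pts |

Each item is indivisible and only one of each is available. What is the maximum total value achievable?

133 pts

Check high-value combinations within 20 min:
- C+E+F: duration 5+9+4=18, value 62+47+24=133
- A+C: duration 13+5=18, value 52+62=114
- C+E: duration 5+9=14, value 62+47=109
- C+D+F: duration 5+10+4=19, value 62+20+24=106
- B+C+F: duration 11+5+4=20, value 7+62+24=93
Best: 133 pts.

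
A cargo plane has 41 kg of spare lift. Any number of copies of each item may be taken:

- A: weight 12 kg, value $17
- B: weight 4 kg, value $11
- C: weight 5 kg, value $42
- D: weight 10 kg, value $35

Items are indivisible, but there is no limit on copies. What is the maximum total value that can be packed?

$336

Best value-per-unit is C at 42/5, and filling with it alone uses weight 8×5=40. No mix of the others beats 8×42 = 336.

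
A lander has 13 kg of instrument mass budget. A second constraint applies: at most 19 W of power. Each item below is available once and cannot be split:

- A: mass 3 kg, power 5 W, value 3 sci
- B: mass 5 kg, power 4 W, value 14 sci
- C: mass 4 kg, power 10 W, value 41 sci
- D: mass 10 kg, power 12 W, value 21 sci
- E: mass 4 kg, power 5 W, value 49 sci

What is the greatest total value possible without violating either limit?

Feasible sets respecting both limits:
- B+C+E: mass 13, power 19, value 104
- C+E: mass 8, power 15, value 90
- A+B+E: mass 12, power 14, value 66
- B+E: mass 9, power 9, value 63
Best: 104 sci.

104 sci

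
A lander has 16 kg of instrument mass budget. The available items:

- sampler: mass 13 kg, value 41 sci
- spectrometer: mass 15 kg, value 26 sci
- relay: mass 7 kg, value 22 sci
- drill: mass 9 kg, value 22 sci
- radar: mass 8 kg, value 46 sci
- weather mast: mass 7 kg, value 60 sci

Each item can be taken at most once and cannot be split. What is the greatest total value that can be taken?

Check high-value combinations within 16 kg:
- radar+weather mast: mass 8+7=15, value 46+60=106
- relay+weather mast: mass 7+7=14, value 22+60=82
- drill+weather mast: mass 9+7=16, value 22+60=82
- relay+radar: mass 7+8=15, value 22+46=68
- weather mast: mass 7, value 60
Best: 106 sci.

106 sci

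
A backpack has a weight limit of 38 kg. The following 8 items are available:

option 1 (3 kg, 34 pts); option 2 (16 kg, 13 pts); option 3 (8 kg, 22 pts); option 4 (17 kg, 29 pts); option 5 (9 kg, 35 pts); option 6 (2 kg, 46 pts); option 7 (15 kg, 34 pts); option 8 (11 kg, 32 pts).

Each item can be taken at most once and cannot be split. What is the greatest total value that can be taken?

Check high-value combinations within 38 kg:
- option 1+option 3+option 5+option 6+option 7: weight 3+8+9+2+15=37, value 34+22+35+46+34=171
- option 1+option 3+option 5+option 6+option 8: weight 3+8+9+2+11=33, value 34+22+35+46+32=169
- option 1+option 2+option 3+option 5+option 6: weight 3+16+8+9+2=38, value 34+13+22+35+46=150
Best: 171 pts.

171 pts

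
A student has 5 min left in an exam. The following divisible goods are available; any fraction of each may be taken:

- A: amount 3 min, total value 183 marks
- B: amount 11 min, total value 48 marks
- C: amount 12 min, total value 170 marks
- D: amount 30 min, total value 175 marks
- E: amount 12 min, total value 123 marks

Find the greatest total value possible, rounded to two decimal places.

Take in order of value per unit:
- A (183/3 per unit): all 3 → value 183, running total 183.00
- C (170/12 per unit): 2 of 12 → value 2×170/12 = 28.3333, running total 211.33
Total 211.33.

211.33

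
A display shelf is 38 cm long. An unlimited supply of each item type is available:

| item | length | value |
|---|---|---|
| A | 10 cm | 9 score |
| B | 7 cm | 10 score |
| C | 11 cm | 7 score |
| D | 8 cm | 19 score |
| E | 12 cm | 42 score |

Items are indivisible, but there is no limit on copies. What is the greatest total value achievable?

126 score

Best value-per-unit is E at 42/12, and filling with it alone uses length 3×12=36. No mix of the others beats 3×42 = 126.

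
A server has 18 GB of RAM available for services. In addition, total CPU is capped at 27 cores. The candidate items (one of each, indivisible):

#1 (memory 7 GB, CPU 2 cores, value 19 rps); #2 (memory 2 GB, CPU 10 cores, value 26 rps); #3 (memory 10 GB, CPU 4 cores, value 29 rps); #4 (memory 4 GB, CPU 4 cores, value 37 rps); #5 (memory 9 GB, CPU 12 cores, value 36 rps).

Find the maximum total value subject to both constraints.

99 rps

Feasible sets respecting both limits:
- #2+#4+#5: memory 15, CPU 26, value 99
- #2+#3+#4: memory 16, CPU 18, value 92
- #1+#2+#4: memory 13, CPU 16, value 82
- #1+#2+#5: memory 18, CPU 24, value 81
Best: 99 rps.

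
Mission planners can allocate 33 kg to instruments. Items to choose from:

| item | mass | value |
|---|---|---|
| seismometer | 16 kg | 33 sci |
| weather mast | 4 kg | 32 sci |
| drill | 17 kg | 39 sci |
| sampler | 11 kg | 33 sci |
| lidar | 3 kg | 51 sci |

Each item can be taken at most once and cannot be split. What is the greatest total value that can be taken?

Check high-value combinations within 33 kg:
- drill+sampler+lidar: mass 17+11+3=31, value 39+33+51=123
- weather mast+drill+lidar: mass 4+17+3=24, value 32+39+51=122
- seismometer+sampler+lidar: mass 16+11+3=30, value 33+33+51=117
- weather mast+sampler+lidar: mass 4+11+3=18, value 32+33+51=116
Best: 123 sci.

123 sci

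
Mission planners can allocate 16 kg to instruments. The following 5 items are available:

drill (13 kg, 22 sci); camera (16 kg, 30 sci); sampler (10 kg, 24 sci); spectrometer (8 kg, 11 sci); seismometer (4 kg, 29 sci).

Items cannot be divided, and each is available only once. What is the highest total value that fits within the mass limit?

This is a 0/1 knapsack; check combinations near the capacity.
- sampler+seismometer: mass 10+4=14, value 24+29=53
- spectrometer+seismometer: mass 8+4=12, value 11+29=40
- camera: mass 16, value 30
Best: 53 sci.

53 sci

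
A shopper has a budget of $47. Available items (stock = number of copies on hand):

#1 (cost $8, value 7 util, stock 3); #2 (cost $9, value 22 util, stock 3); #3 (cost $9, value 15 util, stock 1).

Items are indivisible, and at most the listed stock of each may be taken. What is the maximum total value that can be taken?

Best selections within cost 47 and stock limits:
- 1×#1 + 3×#2 + 1×#3: cost 44, value 88
- 3×#2 + 1×#3: cost 36, value 81
- 2×#1 + 3×#2: cost 43, value 80
Best: 88 util.

88 util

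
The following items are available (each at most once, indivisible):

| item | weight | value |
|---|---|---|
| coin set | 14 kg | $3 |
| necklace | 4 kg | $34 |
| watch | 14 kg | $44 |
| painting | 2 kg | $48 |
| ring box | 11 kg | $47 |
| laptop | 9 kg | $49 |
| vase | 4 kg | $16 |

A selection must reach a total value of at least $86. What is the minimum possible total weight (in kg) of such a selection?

Subsets with value ≥ 86, sorted by total weight:
- necklace+painting+vase: weight 10, value 98
- painting+laptop: weight 11, value 97
Minimum weight: 10 kg.

10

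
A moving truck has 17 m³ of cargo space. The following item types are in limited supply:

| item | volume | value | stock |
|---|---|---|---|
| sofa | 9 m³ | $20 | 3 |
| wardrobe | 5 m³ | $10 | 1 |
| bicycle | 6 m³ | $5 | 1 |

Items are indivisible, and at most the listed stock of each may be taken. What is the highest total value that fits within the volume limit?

$30

Best selections within volume 17 and stock limits:
- 1×sofa + 1×wardrobe: volume 14, value 30
- 1×sofa + 1×bicycle: volume 15, value 25
Best: $30.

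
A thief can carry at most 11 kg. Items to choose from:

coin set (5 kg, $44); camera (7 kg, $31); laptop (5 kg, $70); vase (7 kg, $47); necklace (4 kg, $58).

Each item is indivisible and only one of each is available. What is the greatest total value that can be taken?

$128

This is a 0/1 knapsack; check combinations near the capacity.
- laptop+necklace: weight 5+4=9, value 70+58=128
- coin set+laptop: weight 5+5=10, value 44+70=114
- vase+necklace: weight 7+4=11, value 47+58=105
- coin set+necklace: weight 5+4=9, value 44+58=102
- camera+necklace: weight 7+4=11, value 31+58=89
Best: $128.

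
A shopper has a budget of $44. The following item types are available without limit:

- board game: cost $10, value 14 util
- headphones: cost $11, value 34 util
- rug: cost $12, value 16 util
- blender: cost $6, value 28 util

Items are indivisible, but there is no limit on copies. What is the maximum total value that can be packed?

Best value-per-unit is blender at 28/6, and filling with it alone uses cost 7×6=42. No mix of the others beats 7×28 = 196.

196 util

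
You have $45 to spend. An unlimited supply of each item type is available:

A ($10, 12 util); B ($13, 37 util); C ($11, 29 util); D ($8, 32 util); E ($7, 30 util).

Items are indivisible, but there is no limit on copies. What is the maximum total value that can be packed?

Best value-per-unit is E at 30/7; filling with it alone gives 6×30 = 180.
Optimal mix: 3×D + 3×E → cost 45, value 186.

186 util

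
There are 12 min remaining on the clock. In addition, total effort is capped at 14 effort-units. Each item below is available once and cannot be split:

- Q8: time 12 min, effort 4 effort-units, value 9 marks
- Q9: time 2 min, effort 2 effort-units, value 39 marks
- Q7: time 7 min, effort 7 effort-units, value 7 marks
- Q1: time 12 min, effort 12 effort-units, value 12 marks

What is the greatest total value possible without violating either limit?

46 marks

Feasible sets respecting both limits:
- Q9+Q7: time 9, effort 9, value 46
- Q9: time 2, effort 2, value 39
- Q1: time 12, effort 12, value 12
- Q8: time 12, effort 4, value 9
Best: 46 marks.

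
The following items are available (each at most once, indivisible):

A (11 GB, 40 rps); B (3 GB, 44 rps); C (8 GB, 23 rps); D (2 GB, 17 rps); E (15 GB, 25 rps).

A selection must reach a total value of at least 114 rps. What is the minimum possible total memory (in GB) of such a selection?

Subsets with value ≥ 114, sorted by total memory:
- A+B+C+D: memory 24, value 124
- A+B+D+E: memory 31, value 126
- A+B+C+E: memory 37, value 132
- A+B+C+D+E: memory 39, value 149
Minimum memory: 24 GB.

24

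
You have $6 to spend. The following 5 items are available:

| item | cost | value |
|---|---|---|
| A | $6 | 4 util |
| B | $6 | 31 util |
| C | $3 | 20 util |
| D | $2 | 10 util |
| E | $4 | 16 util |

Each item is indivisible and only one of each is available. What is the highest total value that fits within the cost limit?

Check high-value combinations within $6:
- B: cost 6, value 31
- C+D: cost 3+2=5, value 20+10=30
- D+E: cost 2+4=6, value 10+16=26
- C: cost 3, value 20
Best: 31 util.

31 util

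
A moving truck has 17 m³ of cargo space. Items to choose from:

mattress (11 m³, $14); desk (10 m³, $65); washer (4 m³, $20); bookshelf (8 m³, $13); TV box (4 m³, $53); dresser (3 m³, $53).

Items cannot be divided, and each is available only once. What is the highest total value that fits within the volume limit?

This is a 0/1 knapsack; check combinations near the capacity.
- desk+TV box+dresser: volume 10+4+3=17, value 65+53+53=171
- desk+washer+dresser: volume 10+4+3=17, value 65+20+53=138
- washer+TV box+dresser: volume 4+4+3=11, value 20+53+53=126
Best: $171.

$171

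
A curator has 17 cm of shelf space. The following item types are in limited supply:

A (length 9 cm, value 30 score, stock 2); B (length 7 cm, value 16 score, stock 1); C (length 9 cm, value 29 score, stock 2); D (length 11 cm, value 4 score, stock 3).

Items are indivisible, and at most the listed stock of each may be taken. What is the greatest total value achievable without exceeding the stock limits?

Best selections within length 17 and stock limits:
- 1×A + 1×B: length 16, value 46
- 1×B + 1×C: length 16, value 45
Best: 46 score.

46 score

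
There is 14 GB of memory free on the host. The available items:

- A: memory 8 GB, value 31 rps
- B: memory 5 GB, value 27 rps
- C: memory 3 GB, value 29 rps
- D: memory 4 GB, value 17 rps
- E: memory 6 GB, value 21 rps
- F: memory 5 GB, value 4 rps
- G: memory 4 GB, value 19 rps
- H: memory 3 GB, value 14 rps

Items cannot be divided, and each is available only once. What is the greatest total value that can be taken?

79 rps

This is a 0/1 knapsack; check combinations near the capacity.
- C+D+G+H: memory 3+4+4+3=14, value 29+17+19+14=79
- B+C+E: memory 5+3+6=14, value 27+29+21=77
- B+C+G: memory 5+3+4=12, value 27+29+19=75
- A+C+H: memory 8+3+3=14, value 31+29+14=74
Best: 79 rps.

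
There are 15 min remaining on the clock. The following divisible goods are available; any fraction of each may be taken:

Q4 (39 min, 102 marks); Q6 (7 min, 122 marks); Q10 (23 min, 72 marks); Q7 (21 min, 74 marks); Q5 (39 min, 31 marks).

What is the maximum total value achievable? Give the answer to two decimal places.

150.19

Take in order of value per unit:
- Q6 (122/7 per unit): all 7 → value 122, running total 122.00
- Q7 (74/21 per unit): 8 of 21 → value 8×74/21 = 28.1905, running total 150.19
Total 150.19.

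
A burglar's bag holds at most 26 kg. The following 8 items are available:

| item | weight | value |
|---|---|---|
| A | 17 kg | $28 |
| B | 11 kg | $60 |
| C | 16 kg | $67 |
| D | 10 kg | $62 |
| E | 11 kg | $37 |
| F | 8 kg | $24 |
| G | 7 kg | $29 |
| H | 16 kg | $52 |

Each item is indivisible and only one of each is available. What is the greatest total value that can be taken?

$129

Check high-value combinations within 26 kg:
- C+D: weight 16+10=26, value 67+62=129
- B+D: weight 11+10=21, value 60+62=122
- D+F+G: weight 10+8+7=25, value 62+24+29=115
- D+H: weight 10+16=26, value 62+52=114
- B+F+G: weight 11+8+7=26, value 60+24+29=113
Best: $129.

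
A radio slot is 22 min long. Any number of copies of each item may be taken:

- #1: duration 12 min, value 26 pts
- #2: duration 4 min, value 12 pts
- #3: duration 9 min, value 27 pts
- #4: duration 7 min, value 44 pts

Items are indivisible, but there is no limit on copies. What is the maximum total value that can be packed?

132 pts

Best value-per-unit is #4 at 44/7, and filling with it alone uses duration 3×7=21. No mix of the others beats 3×44 = 132.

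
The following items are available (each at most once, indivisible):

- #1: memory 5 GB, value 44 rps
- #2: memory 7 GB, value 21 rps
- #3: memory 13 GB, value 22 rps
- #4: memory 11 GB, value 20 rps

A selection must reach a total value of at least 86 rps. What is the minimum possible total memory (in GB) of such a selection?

25

Subsets with value ≥ 86, sorted by total memory:
- #1+#2+#3: memory 25, value 87
- #1+#3+#4: memory 29, value 86
Minimum memory: 25 GB.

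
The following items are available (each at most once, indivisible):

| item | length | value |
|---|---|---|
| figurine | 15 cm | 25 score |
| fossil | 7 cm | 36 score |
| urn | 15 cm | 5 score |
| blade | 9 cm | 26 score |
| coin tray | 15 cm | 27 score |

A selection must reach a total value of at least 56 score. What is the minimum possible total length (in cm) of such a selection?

Subsets with value ≥ 56, sorted by total length:
- fossil+blade: length 16, value 62
- fossil+coin tray: length 22, value 63
- figurine+fossil: length 22, value 61
Minimum length: 16 cm.

16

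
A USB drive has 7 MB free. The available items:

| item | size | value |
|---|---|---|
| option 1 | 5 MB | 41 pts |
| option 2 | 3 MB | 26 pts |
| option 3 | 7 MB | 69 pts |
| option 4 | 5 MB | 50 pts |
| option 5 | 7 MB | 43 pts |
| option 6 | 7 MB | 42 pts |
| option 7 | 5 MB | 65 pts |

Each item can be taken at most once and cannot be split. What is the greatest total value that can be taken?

69 pts

Check high-value combinations within 7 MB:
- option 3: size 7, value 69
- option 7: size 5, value 65
- option 4: size 5, value 50
- option 5: size 7, value 43
Best: 69 pts.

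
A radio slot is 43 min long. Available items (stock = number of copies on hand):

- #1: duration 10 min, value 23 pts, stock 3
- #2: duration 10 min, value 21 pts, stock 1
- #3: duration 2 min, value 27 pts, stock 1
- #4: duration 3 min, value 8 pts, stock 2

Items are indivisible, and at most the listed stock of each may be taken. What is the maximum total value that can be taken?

Best selections within duration 43 and stock limits:
- 3×#1 + 1×#2 + 1×#3: duration 42, value 117
- 3×#1 + 1×#3 + 2×#4: duration 38, value 112
- 2×#1 + 1×#2 + 1×#3 + 2×#4: duration 38, value 110
Best: 117 pts.

117 pts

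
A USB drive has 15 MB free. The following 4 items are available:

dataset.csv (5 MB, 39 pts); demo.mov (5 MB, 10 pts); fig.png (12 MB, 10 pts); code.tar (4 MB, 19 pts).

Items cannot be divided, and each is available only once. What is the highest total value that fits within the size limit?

68 pts

Check high-value combinations within 15 MB:
- dataset.csv+demo.mov+code.tar: size 5+5+4=14, value 39+10+19=68
- dataset.csv+code.tar: size 5+4=9, value 39+19=58
- dataset.csv+demo.mov: size 5+5=10, value 39+10=49
- dataset.csv: size 5, value 39
Best: 68 pts.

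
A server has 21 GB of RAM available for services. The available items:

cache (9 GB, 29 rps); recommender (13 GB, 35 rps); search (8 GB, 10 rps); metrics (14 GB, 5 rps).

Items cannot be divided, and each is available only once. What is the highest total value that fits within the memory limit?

45 rps

Check high-value combinations within 21 GB:
- recommender+search: memory 13+8=21, value 35+10=45
- cache+search: memory 9+8=17, value 29+10=39
- recommender: memory 13, value 35
- cache: memory 9, value 29
Best: 45 rps.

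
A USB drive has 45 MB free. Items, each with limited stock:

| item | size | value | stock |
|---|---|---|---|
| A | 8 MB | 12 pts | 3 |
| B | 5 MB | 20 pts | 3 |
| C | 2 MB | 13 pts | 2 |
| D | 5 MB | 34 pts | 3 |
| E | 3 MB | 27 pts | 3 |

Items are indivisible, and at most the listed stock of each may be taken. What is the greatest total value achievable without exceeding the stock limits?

Top feasible selections:
- 3×B + 2×C + 3×D + 3×E: size 43, value 269
- 3×B + 1×C + 3×D + 3×E: size 41, value 256
- 2×B + 2×C + 3×D + 3×E: size 38, value 249
Best: 269 pts.

269 pts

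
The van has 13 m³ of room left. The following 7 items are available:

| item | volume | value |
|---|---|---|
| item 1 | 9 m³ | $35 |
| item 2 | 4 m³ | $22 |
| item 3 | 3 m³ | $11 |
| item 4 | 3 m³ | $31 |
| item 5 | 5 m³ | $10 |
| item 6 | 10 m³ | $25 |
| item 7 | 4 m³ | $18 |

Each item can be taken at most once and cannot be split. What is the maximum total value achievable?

Check high-value combinations within 13 m³:
- item 2+item 4+item 7: volume 4+3+4=11, value 22+31+18=71
- item 1+item 4: volume 9+3=12, value 35+31=66
- item 2+item 3+item 4: volume 4+3+3=10, value 22+11+31=64
Best: $71.

$71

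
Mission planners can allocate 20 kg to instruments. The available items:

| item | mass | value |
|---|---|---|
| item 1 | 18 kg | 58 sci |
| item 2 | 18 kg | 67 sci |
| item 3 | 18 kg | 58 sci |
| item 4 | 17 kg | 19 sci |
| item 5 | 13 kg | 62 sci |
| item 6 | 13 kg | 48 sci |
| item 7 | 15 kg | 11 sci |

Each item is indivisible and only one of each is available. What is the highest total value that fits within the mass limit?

Check high-value combinations within 20 kg:
- item 2: mass 18, value 67
- item 5: mass 13, value 62
- item 1: mass 18, value 58
- item 3: mass 18, value 58
- item 6: mass 13, value 48
Best: 67 sci.

67 sci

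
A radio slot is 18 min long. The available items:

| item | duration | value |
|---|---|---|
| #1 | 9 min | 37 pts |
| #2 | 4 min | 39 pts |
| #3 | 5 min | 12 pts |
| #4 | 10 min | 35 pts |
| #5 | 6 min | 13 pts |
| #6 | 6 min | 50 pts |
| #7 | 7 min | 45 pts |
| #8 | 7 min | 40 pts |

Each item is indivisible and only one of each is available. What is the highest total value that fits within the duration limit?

Check high-value combinations within 18 min:
- #2+#6+#7: duration 4+6+7=17, value 39+50+45=134
- #2+#6+#8: duration 4+6+7=17, value 39+50+40=129
- #2+#7+#8: duration 4+7+7=18, value 39+45+40=124
- #3+#6+#7: duration 5+6+7=18, value 12+50+45=107
- #2+#5+#6: duration 4+6+6=16, value 39+13+50=102
Best: 134 pts.

134 pts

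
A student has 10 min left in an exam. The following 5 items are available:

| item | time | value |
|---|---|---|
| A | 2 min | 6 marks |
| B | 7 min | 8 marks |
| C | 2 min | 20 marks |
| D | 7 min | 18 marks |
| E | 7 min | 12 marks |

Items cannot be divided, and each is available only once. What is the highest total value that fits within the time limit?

38 marks

Check high-value combinations within 10 min:
- C+D: time 2+7=9, value 20+18=38
- C+E: time 2+7=9, value 20+12=32
- B+C: time 7+2=9, value 8+20=28
Best: 38 marks.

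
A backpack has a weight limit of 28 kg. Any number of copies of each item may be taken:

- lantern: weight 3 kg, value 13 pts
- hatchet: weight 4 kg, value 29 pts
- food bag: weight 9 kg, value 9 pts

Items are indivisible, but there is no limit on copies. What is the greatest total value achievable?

Best value-per-unit is hatchet at 29/4, and filling with it alone uses weight 7×4=28. No mix of the others beats 7×29 = 203.

203 pts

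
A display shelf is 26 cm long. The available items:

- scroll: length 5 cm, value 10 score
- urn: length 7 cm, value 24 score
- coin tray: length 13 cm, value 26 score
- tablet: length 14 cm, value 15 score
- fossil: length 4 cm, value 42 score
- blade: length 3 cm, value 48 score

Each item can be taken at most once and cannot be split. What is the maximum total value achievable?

Check high-value combinations within 26 cm:
- scroll+coin tray+fossil+blade: length 5+13+4+3=25, value 10+26+42+48=126
- scroll+urn+fossil+blade: length 5+7+4+3=19, value 10+24+42+48=124
- coin tray+fossil+blade: length 13+4+3=20, value 26+42+48=116
- scroll+tablet+fossil+blade: length 5+14+4+3=26, value 10+15+42+48=115
- urn+fossil+blade: length 7+4+3=14, value 24+42+48=114
Best: 126 score.

126 score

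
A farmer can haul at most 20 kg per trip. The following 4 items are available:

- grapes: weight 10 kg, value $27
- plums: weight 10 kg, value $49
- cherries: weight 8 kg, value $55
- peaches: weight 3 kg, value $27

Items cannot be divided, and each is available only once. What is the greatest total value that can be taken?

This is a 0/1 knapsack; check combinations near the capacity.
- plums+cherries: weight 10+8=18, value 49+55=104
- cherries+peaches: weight 8+3=11, value 55+27=82
- grapes+cherries: weight 10+8=18, value 27+55=82
- plums+peaches: weight 10+3=13, value 49+27=76
Best: $104.

$104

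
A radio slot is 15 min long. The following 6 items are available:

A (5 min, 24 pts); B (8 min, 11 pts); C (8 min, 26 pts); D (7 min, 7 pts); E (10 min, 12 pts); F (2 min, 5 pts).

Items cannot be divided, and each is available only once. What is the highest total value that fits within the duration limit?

This is a 0/1 knapsack; check combinations near the capacity.
- A+C+F: duration 5+8+2=15, value 24+26+5=55
- A+C: duration 5+8=13, value 24+26=50
- A+B+F: duration 5+8+2=15, value 24+11+5=40
- A+D+F: duration 5+7+2=14, value 24+7+5=36
- A+E: duration 5+10=15, value 24+12=36
Best: 55 pts.

55 pts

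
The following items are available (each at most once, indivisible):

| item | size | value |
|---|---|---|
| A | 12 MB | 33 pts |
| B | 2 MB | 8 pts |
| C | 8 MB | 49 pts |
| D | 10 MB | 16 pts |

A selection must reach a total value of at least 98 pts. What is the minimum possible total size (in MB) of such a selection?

Subsets with value ≥ 98, sorted by total size:
- A+C+D: size 30, value 98
- A+B+C+D: size 32, value 106
Minimum size: 30 MB.

30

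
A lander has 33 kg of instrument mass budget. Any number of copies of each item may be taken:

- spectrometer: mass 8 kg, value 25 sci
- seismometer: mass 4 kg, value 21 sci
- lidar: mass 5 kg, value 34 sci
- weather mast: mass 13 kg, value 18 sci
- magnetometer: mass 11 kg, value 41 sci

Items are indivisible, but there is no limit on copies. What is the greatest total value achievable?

212 sci

Best value-per-unit is lidar at 34/5; filling with it alone gives 6×34 = 204.
Optimal mix: 2×seismometer + 5×lidar → mass 33, value 212.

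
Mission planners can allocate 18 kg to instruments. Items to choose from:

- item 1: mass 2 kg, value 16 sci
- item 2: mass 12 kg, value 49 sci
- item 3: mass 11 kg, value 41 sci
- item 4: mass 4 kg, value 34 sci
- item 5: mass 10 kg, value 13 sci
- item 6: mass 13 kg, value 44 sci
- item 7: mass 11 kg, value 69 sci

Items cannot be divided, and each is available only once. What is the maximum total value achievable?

119 sci

Check high-value combinations within 18 kg:
- item 1+item 4+item 7: mass 2+4+11=17, value 16+34+69=119
- item 4+item 7: mass 4+11=15, value 34+69=103
- item 1+item 2+item 4: mass 2+12+4=18, value 16+49+34=99
- item 1+item 3+item 4: mass 2+11+4=17, value 16+41+34=91
Best: 119 sci.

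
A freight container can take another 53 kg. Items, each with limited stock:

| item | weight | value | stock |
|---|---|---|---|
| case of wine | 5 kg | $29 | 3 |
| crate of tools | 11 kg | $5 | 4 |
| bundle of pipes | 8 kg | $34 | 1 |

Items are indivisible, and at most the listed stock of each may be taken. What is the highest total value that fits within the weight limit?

Top feasible selections:
- 3×case of wine + 2×crate of tools + 1×bundle of pipes: weight 45, value 131
- 3×case of wine + 1×crate of tools + 1×bundle of pipes: weight 34, value 126
Best: $131.

$131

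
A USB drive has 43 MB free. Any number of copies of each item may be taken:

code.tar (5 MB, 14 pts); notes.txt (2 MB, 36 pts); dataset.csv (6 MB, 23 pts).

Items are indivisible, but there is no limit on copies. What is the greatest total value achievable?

Best value-per-unit is notes.txt at 36/2, and filling with it alone uses size 21×2=42. No mix of the others beats 21×36 = 756.

756 pts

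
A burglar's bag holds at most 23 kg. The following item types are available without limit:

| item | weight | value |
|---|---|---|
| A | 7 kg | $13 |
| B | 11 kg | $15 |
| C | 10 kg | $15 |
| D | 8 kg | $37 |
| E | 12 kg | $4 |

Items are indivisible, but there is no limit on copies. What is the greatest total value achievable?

$87

Best value-per-unit is D at 37/8; filling with it alone gives 2×37 = 74.
Optimal mix: 1×A + 2×D → weight 23, value 87.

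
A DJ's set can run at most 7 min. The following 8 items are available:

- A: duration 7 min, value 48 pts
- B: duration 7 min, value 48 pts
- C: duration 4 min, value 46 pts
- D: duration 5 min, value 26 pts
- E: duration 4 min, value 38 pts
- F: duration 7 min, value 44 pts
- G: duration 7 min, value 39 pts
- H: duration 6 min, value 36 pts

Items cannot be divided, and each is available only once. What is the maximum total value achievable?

Check high-value combinations within 7 min:
- A: duration 7, value 48
- B: duration 7, value 48
- C: duration 4, value 46
- F: duration 7, value 44
Best: 48 pts.

48 pts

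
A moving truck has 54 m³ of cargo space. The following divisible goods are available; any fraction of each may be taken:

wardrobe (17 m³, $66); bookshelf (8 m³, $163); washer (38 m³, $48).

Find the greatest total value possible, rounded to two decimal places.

265.63

Take in order of value per unit:
- bookshelf (163/8 per unit): all 8 → value 163, running total 163.00
- wardrobe (66/17 per unit): all 17 → value 66, running total 229.00
- washer (48/38 per unit): 29 of 38 → value 29×48/38 = 36.6316, running total 265.63
Total 265.63.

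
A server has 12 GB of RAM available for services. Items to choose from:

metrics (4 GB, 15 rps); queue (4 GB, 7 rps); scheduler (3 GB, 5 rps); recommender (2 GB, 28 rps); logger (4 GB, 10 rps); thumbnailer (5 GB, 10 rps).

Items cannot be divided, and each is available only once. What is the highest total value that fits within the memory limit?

53 rps

Check high-value combinations within 12 GB:
- metrics+recommender+logger: memory 4+2+4=10, value 15+28+10=53
- metrics+recommender+thumbnailer: memory 4+2+5=11, value 15+28+10=53
- metrics+queue+recommender: memory 4+4+2=10, value 15+7+28=50
- metrics+scheduler+recommender: memory 4+3+2=9, value 15+5+28=48
Best: 53 rps.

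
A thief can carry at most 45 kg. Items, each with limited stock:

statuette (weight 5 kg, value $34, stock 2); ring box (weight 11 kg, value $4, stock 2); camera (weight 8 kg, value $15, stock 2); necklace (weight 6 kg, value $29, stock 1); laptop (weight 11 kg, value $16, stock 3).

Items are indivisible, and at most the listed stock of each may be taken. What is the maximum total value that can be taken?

$143

Top feasible selections:
- 2×statuette + 2×camera + 1×necklace + 1×laptop: weight 43, value 143
- 2×statuette + 1×ring box + 2×camera + 1×necklace: weight 43, value 131
- 2×statuette + 1×necklace + 2×laptop: weight 38, value 129
- 2×statuette + 1×camera + 1×necklace + 1×laptop: weight 35, value 128
Best: $143.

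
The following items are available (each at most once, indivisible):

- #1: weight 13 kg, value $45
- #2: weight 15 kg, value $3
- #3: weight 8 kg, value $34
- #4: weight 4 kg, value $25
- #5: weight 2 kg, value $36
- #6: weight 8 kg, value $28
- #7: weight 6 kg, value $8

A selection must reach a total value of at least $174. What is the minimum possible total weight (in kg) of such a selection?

Subsets with value ≥ 174, sorted by total weight:
- #1+#3+#4+#5+#6+#7: weight 41, value 176
- #1+#2+#3+#4+#5+#6+#7: weight 56, value 179
Minimum weight: 41 kg.

41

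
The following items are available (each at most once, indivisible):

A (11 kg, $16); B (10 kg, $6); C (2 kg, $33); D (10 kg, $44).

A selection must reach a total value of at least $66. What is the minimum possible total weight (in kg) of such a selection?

12

Subsets with value ≥ 66, sorted by total weight:
- C+D: weight 12, value 77
- B+C+D: weight 22, value 83
- A+C+D: weight 23, value 93
Minimum weight: 12 kg.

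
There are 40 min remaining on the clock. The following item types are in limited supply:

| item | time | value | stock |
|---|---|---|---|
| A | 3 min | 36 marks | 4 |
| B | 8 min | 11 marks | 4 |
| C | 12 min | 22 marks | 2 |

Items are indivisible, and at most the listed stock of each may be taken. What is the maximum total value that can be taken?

188 marks

Top feasible selections:
- 4×A + 2×C: time 36, value 188
- 4×A + 2×B + 1×C: time 40, value 188
- 4×A + 1×B + 1×C: time 32, value 177
Best: 188 marks.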